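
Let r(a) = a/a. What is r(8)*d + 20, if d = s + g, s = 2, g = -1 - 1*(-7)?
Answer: 28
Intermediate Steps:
g = 6 (g = -1 + 7 = 6)
d = 8 (d = 2 + 6 = 8)
r(a) = 1
r(8)*d + 20 = 1*8 + 20 = 8 + 20 = 28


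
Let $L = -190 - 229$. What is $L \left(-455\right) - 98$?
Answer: $190547$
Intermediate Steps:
$L = -419$
$L \left(-455\right) - 98 = \left(-419\right) \left(-455\right) - 98 = 190645 - 98 = 190547$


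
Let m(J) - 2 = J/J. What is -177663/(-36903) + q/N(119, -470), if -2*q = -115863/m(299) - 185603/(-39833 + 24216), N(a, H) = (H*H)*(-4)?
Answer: 813492813258823/169743727941200 ≈ 4.7925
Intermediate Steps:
m(J) = 3 (m(J) = 2 + J/J = 2 + 1 = 3)
N(a, H) = -4*H² (N(a, H) = H²*(-4) = -4*H²)
q = 301479277/15617 (q = -(-115863/3 - 185603/(-39833 + 24216))/2 = -(-115863*⅓ - 185603/(-15617))/2 = -(-38621 - 185603*(-1/15617))/2 = -(-38621 + 185603/15617)/2 = -½*(-602958554/15617) = 301479277/15617 ≈ 19305.)
-177663/(-36903) + q/N(119, -470) = -177663/(-36903) + 301479277/(15617*((-4*(-470)²))) = -177663*(-1/36903) + 301479277/(15617*((-4*220900))) = 59221/12301 + (301479277/15617)/(-883600) = 59221/12301 + (301479277/15617)*(-1/883600) = 59221/12301 - 301479277/13799181200 = 813492813258823/169743727941200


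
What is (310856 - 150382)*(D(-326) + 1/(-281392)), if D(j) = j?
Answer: -7360444348941/140696 ≈ -5.2314e+7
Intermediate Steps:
(310856 - 150382)*(D(-326) + 1/(-281392)) = (310856 - 150382)*(-326 + 1/(-281392)) = 160474*(-326 - 1/281392) = 160474*(-91733793/281392) = -7360444348941/140696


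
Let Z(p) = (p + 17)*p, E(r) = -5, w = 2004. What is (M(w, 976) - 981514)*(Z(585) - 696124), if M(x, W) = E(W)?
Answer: 337597386126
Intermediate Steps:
M(x, W) = -5
Z(p) = p*(17 + p) (Z(p) = (17 + p)*p = p*(17 + p))
(M(w, 976) - 981514)*(Z(585) - 696124) = (-5 - 981514)*(585*(17 + 585) - 696124) = -981519*(585*602 - 696124) = -981519*(352170 - 696124) = -981519*(-343954) = 337597386126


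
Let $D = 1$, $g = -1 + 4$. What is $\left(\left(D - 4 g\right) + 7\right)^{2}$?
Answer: $16$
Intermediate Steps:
$g = 3$
$\left(\left(D - 4 g\right) + 7\right)^{2} = \left(\left(1 - 12\right) + 7\right)^{2} = \left(-11 + 7\right)^{2} = \left(-4\right)^{2} = 16$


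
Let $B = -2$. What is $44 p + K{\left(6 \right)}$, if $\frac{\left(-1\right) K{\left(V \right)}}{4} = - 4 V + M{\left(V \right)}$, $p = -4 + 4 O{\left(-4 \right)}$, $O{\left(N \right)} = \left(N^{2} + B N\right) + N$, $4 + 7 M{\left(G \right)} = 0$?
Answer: $\frac{24096}{7} \approx 3442.3$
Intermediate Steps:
$M{\left(G \right)} = - \frac{4}{7}$ ($M{\left(G \right)} = - \frac{4}{7} + \frac{1}{7} \cdot 0 = - \frac{4}{7} + 0 = - \frac{4}{7}$)
$O{\left(N \right)} = N^{2} - N$ ($O{\left(N \right)} = \left(N^{2} - 2 N\right) + N = N^{2} - N$)
$p = 76$ ($p = -4 + 4 \left(- 4 \left(-1 - 4\right)\right) = -4 + 4 \left(\left(-4\right) \left(-5\right)\right) = -4 + 4 \cdot 20 = -4 + 80 = 76$)
$K{\left(V \right)} = \frac{16}{7} + 16 V$ ($K{\left(V \right)} = - 4 \left(- 4 V - \frac{4}{7}\right) = - 4 \left(- \frac{4}{7} - 4 V\right) = \frac{16}{7} + 16 V$)
$44 p + K{\left(6 \right)} = 44 \cdot 76 + \left(\frac{16}{7} + 16 \cdot 6\right) = 3344 + \left(\frac{16}{7} + 96\right) = 3344 + \frac{688}{7} = \frac{24096}{7}$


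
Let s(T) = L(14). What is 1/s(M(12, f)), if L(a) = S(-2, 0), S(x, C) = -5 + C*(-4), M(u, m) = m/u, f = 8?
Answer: -⅕ ≈ -0.20000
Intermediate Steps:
S(x, C) = -5 - 4*C
L(a) = -5 (L(a) = -5 - 4*0 = -5 + 0 = -5)
s(T) = -5
1/s(M(12, f)) = 1/(-5) = -⅕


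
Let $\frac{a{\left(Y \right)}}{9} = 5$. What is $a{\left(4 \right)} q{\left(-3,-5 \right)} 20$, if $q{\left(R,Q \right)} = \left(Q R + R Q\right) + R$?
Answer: $24300$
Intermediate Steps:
$a{\left(Y \right)} = 45$ ($a{\left(Y \right)} = 9 \cdot 5 = 45$)
$q{\left(R,Q \right)} = R + 2 Q R$ ($q{\left(R,Q \right)} = \left(Q R + Q R\right) + R = 2 Q R + R = R + 2 Q R$)
$a{\left(4 \right)} q{\left(-3,-5 \right)} 20 = 45 \left(- 3 \left(1 + 2 \left(-5\right)\right)\right) 20 = 45 \left(- 3 \left(1 - 10\right)\right) 20 = 45 \left(\left(-3\right) \left(-9\right)\right) 20 = 45 \cdot 27 \cdot 20 = 1215 \cdot 20 = 24300$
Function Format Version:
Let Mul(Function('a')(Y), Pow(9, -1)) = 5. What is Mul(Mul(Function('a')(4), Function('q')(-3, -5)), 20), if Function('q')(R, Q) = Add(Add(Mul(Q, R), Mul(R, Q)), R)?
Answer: 24300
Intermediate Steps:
Function('a')(Y) = 45 (Function('a')(Y) = Mul(9, 5) = 45)
Function('q')(R, Q) = Add(R, Mul(2, Q, R)) (Function('q')(R, Q) = Add(Add(Mul(Q, R), Mul(Q, R)), R) = Add(Mul(2, Q, R), R) = Add(R, Mul(2, Q, R)))
Mul(Mul(Function('a')(4), Function('q')(-3, -5)), 20) = Mul(Mul(45, Mul(-3, Add(1, Mul(2, -5)))), 20) = Mul(Mul(45, Mul(-3, Add(1, -10))), 20) = Mul(Mul(45, Mul(-3, -9)), 20) = Mul(Mul(45, 27), 20) = Mul(1215, 20) = 24300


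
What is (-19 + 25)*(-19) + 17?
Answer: -97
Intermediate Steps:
(-19 + 25)*(-19) + 17 = 6*(-19) + 17 = -114 + 17 = -97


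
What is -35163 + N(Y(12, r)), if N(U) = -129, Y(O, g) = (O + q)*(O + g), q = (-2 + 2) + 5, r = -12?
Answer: -35292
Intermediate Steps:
q = 5 (q = 0 + 5 = 5)
Y(O, g) = (5 + O)*(O + g) (Y(O, g) = (O + 5)*(O + g) = (5 + O)*(O + g))
-35163 + N(Y(12, r)) = -35163 - 129 = -35292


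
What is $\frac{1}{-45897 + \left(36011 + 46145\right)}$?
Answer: $\frac{1}{36259} \approx 2.7579 \cdot 10^{-5}$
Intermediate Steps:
$\frac{1}{-45897 + \left(36011 + 46145\right)} = \frac{1}{-45897 + 82156} = \frac{1}{36259}$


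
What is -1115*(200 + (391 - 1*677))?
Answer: 95890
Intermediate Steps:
-1115*(200 + (391 - 1*677)) = -1115*(200 + (391 - 677)) = -1115*(200 - 286) = -1115*(-86) = 95890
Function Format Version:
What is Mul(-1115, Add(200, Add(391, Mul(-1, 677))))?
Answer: 95890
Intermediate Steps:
Mul(-1115, Add(200, Add(391, Mul(-1, 677)))) = Mul(-1115, Add(200, Add(391, -677))) = Mul(-1115, Add(200, -286)) = Mul(-1115, -86) = 95890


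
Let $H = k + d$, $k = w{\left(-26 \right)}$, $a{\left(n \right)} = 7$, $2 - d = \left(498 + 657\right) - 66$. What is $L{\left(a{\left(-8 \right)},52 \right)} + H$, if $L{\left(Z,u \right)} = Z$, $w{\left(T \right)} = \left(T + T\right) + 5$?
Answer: $-1127$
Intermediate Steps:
$w{\left(T \right)} = 5 + 2 T$ ($w{\left(T \right)} = 2 T + 5 = 5 + 2 T$)
$d = -1087$ ($d = 2 - \left(\left(498 + 657\right) - 66\right) = 2 - \left(1155 - 66\right) = 2 - 1089 = -1087$)
$k = -47$ ($k = 5 + 2 \left(-26\right) = 5 - 52 = -47$)
$H = -1134$ ($H = -47 - 1087 = -1134$)
$L{\left(a{\left(-8 \right)},52 \right)} + H = 7 - 1134 = -1127$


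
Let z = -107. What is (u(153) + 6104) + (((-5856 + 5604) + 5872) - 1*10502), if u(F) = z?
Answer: 1115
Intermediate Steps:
u(F) = -107
(u(153) + 6104) + (((-5856 + 5604) + 5872) - 1*10502) = (-107 + 6104) + (((-5856 + 5604) + 5872) - 1*10502) = 5997 + ((-252 + 5872) - 10502) = 5997 + (5620 - 10502) = 5997 - 4882 = 1115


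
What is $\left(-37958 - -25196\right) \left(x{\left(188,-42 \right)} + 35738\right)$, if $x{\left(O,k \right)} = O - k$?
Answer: $-459023616$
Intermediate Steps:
$\left(-37958 - -25196\right) \left(x{\left(188,-42 \right)} + 35738\right) = \left(-37958 - -25196\right) \left(\left(188 - -42\right) + 35738\right) = \left(-37958 + 25196\right) \left(\left(188 + 42\right) + 35738\right) = - 12762 \left(230 + 35738\right) = \left(-12762\right) 35968 = -459023616$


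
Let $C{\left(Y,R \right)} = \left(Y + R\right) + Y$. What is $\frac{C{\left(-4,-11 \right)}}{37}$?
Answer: $- \frac{19}{37} \approx -0.51351$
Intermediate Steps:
$C{\left(Y,R \right)} = R + 2 Y$ ($C{\left(Y,R \right)} = \left(R + Y\right) + Y = R + 2 Y$)
$\frac{C{\left(-4,-11 \right)}}{37} = \frac{-11 + 2 \left(-4\right)}{37} = \left(-11 - 8\right) \frac{1}{37} = \left(-19\right) \frac{1}{37} = - \frac{19}{37}$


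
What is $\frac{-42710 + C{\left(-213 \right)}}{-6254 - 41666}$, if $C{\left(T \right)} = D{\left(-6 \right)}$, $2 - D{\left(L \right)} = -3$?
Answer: $\frac{8541}{9584} \approx 0.89117$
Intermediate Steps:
$D{\left(L \right)} = 5$ ($D{\left(L \right)} = 2 - -3 = 2 + 3 = 5$)
$C{\left(T \right)} = 5$
$\frac{-42710 + C{\left(-213 \right)}}{-6254 - 41666} = \frac{-42710 + 5}{-6254 - 41666} = - \frac{42705}{-47920} = \left(-42705\right) \left(- \frac{1}{47920}\right) = \frac{8541}{9584}$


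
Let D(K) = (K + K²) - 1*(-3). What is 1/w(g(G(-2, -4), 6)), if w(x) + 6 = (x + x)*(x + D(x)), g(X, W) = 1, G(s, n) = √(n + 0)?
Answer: ⅙ ≈ 0.16667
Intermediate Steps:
G(s, n) = √n
D(K) = 3 + K + K² (D(K) = (K + K²) + 3 = 3 + K + K²)
w(x) = -6 + 2*x*(3 + x² + 2*x) (w(x) = -6 + (x + x)*(x + (3 + x + x²)) = -6 + (2*x)*(3 + x² + 2*x) = -6 + 2*x*(3 + x² + 2*x))
1/w(g(G(-2, -4), 6)) = 1/(-6 + 2*1² + 2*1*(3 + 1 + 1²)) = 1/(-6 + 2*1 + 2*1*(3 + 1 + 1)) = 1/(-6 + 2 + 2*1*5) = 1/(-6 + 2 + 10) = 1/6 = ⅙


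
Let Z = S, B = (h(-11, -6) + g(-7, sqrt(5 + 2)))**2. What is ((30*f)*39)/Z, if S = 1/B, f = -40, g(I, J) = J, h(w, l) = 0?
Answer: -327600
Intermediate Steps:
B = 7 (B = (0 + sqrt(5 + 2))**2 = (0 + sqrt(7))**2 = (sqrt(7))**2 = 7)
S = 1/7 ≈ 0.14286
Z = 1/7 ≈ 0.14286
((30*f)*39)/Z = ((30*(-40))*39)/(1/7) = -1200*39*7 = -46800*7 = -327600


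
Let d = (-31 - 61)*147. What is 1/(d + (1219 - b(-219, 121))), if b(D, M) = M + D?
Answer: -1/12207 ≈ -8.1920e-5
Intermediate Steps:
b(D, M) = D + M
d = -13524 (d = -92*147 = -13524)
1/(d + (1219 - b(-219, 121))) = 1/(-13524 + (1219 - (-219 + 121))) = 1/(-13524 + (1219 - 1*(-98))) = 1/(-13524 + (1219 + 98)) = 1/(-13524 + 1317) = 1/(-12207) = -1/12207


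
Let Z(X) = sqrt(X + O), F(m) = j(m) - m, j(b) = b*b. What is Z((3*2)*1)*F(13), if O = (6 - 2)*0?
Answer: 156*sqrt(6) ≈ 382.12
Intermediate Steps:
O = 0 (O = 4*0 = 0)
j(b) = b**2
F(m) = m**2 - m
Z(X) = sqrt(X) (Z(X) = sqrt(X + 0) = sqrt(X))
Z((3*2)*1)*F(13) = sqrt((3*2)*1)*(13*(-1 + 13)) = sqrt(6*1)*(13*12) = sqrt(6)*156 = 156*sqrt(6)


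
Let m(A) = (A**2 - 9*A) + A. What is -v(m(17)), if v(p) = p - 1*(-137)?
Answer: -290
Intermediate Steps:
m(A) = A**2 - 8*A
v(p) = 137 + p (v(p) = p + 137 = 137 + p)
-v(m(17)) = -(137 + 17*(-8 + 17)) = -(137 + 17*9) = -(137 + 153) = -1*290 = -290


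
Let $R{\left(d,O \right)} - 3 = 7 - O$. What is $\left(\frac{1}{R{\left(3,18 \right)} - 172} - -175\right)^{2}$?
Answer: $\frac{992187001}{32400} \approx 30623.0$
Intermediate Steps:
$R{\left(d,O \right)} = 10 - O$ ($R{\left(d,O \right)} = 3 - \left(-7 + O\right) = 10 - O$)
$\left(\frac{1}{R{\left(3,18 \right)} - 172} - -175\right)^{2} = \left(\frac{1}{\left(10 - 18\right) - 172} - -175\right)^{2} = \left(\frac{1}{\left(10 - 18\right) - 172} + 175\right)^{2} = \left(\frac{1}{-8 - 172} + 175\right)^{2} = \left(\frac{1}{-180} + 175\right)^{2} = \left(- \frac{1}{180} + 175\right)^{2} = \left(\frac{31499}{180}\right)^{2} = \frac{992187001}{32400}$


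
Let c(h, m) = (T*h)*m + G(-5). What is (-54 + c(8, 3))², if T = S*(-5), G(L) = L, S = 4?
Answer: 290521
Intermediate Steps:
T = -20 (T = 4*(-5) = -20)
c(h, m) = -5 - 20*h*m (c(h, m) = (-20*h)*m - 5 = -20*h*m - 5 = -5 - 20*h*m)
(-54 + c(8, 3))² = (-54 + (-5 - 20*8*3))² = (-54 + (-5 - 480))² = (-54 - 485)² = (-539)² = 290521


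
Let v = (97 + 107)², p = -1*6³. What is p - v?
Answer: -41832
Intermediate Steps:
p = -216 (p = -1*216 = -216)
v = 41616 (v = 204² = 41616)
p - v = -216 - 1*41616 = -216 - 41616 = -41832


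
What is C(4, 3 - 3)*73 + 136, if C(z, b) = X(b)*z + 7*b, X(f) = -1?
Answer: -156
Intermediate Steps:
C(z, b) = -z + 7*b
C(4, 3 - 3)*73 + 136 = (-1*4 + 7*(3 - 3))*73 + 136 = (-4 + 7*0)*73 + 136 = (-4 + 0)*73 + 136 = -4*73 + 136 = -292 + 136 = -156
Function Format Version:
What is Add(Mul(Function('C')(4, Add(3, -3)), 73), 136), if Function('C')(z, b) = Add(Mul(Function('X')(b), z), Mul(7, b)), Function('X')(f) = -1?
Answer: -156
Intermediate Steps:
Function('C')(z, b) = Add(Mul(-1, z), Mul(7, b))
Add(Mul(Function('C')(4, Add(3, -3)), 73), 136) = Add(Mul(Add(Mul(-1, 4), Mul(7, Add(3, -3))), 73), 136) = Add(Mul(Add(-4, Mul(7, 0)), 73), 136) = Add(Mul(Add(-4, 0), 73), 136) = Add(Mul(-4, 73), 136) = Add(-292, 136) = -156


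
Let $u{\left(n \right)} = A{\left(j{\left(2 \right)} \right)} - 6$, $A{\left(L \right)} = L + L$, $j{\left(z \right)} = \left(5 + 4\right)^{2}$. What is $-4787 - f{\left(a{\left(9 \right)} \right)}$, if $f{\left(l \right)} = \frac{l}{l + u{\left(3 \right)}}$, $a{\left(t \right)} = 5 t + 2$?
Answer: $- \frac{971808}{203} \approx -4787.2$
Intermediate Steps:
$j{\left(z \right)} = 81$ ($j{\left(z \right)} = 9^{2} = 81$)
$A{\left(L \right)} = 2 L$
$u{\left(n \right)} = 156$ ($u{\left(n \right)} = 2 \cdot 81 - 6 = 162 - 6 = 156$)
$a{\left(t \right)} = 2 + 5 t$
$f{\left(l \right)} = \frac{l}{156 + l}$ ($f{\left(l \right)} = \frac{l}{l + 156} = \frac{l}{156 + l}$)
$-4787 - f{\left(a{\left(9 \right)} \right)} = -4787 - \frac{2 + 5 \cdot 9}{156 + \left(2 + 5 \cdot 9\right)} = -4787 - \frac{2 + 45}{156 + \left(2 + 45\right)} = -4787 - \frac{47}{156 + 47} = -4787 - \frac{47}{203} = - \frac{971808}{203}$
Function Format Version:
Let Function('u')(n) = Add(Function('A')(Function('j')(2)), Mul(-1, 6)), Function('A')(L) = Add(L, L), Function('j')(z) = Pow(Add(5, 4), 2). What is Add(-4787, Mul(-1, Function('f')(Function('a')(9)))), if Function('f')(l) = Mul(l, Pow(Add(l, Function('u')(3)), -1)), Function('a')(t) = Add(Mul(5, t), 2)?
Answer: Rational(-971808, 203) ≈ -4787.2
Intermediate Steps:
Function('j')(z) = 81 (Function('j')(z) = Pow(9, 2) = 81)
Function('A')(L) = Mul(2, L)
Function('u')(n) = 156 (Function('u')(n) = Add(Mul(2, 81), Mul(-1, 6)) = Add(162, -6) = 156)
Function('a')(t) = Add(2, Mul(5, t))
Function('f')(l) = Mul(l, Pow(Add(156, l), -1)) (Function('f')(l) = Mul(l, Pow(Add(l, 156), -1)) = Mul(l, Pow(Add(156, l), -1)))
Add(-4787, Mul(-1, Function('f')(Function('a')(9)))) = Add(-4787, Mul(-1, Mul(Add(2, Mul(5, 9)), Pow(Add(156, Add(2, Mul(5, 9))), -1)))) = Add(-4787, Mul(-1, Mul(Add(2, 45), Pow(Add(156, Add(2, 45)), -1)))) = Add(-4787, Mul(-1, Mul(47, Pow(Add(156, 47), -1)))) = Add(-4787, Mul(-1, Mul(47, Pow(203, -1)))) = Add(-4787, Mul(-1, Mul(47, Rational(1, 203)))) = Add(-4787, Mul(-1, Rational(47, 203))) = Add(-4787, Rational(-47, 203)) = Rational(-971808, 203)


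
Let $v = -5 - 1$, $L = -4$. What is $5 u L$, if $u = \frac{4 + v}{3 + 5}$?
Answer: $5$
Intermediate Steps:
$v = -6$ ($v = -5 - 1 = -6$)
$u = - \frac{1}{4}$ ($u = \frac{4 - 6}{3 + 5} = - \frac{2}{8} = \left(-2\right) \frac{1}{8} = - \frac{1}{4} \approx -0.25$)
$5 u L = 5 \left(- \frac{1}{4}\right) \left(-4\right) = \left(- \frac{5}{4}\right) \left(-4\right) = 5$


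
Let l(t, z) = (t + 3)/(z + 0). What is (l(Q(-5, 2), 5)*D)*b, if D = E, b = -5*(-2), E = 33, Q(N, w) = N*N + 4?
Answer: 2112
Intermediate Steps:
Q(N, w) = 4 + N² (Q(N, w) = N² + 4 = 4 + N²)
b = 10
D = 33
l(t, z) = (3 + t)/z
(l(Q(-5, 2), 5)*D)*b = (((3 + (4 + (-5)²))/5)*33)*10 = (((3 + (4 + 25))/5)*33)*10 = (((3 + 29)/5)*33)*10 = (((⅕)*32)*33)*10 = ((32/5)*33)*10 = (1056/5)*10 = 2112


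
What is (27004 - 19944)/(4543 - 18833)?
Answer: -706/1429 ≈ -0.49405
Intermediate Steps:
(27004 - 19944)/(4543 - 18833) = 7060/(-14290) = 7060*(-1/14290) = -706/1429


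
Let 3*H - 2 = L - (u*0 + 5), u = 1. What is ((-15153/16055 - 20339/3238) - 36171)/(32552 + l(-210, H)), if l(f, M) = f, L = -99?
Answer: -1880764469449/1681334122780 ≈ -1.1186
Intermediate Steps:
H = -34 (H = 2/3 + (-99 - (1*0 + 5))/3 = 2/3 + (-99 - (0 + 5))/3 = 2/3 + (-99 - 1*5)/3 = 2/3 + (-99 - 5)/3 = 2/3 + (1/3)*(-104) = 2/3 - 104/3 = -34)
((-15153/16055 - 20339/3238) - 36171)/(32552 + l(-210, H)) = ((-15153/16055 - 20339/3238) - 36171)/(32552 - 210) = ((-15153*1/16055 - 20339*1/3238) - 36171)/32342 = ((-15153/16055 - 20339/3238) - 36171)*(1/32342) = (-375608059/51986090 - 36171)*(1/32342) = -1880764469449/51986090*1/32342 = -1880764469449/1681334122780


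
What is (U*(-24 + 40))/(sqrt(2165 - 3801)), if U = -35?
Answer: 280*I*sqrt(409)/409 ≈ 13.845*I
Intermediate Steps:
(U*(-24 + 40))/(sqrt(2165 - 3801)) = (-35*(-24 + 40))/(sqrt(2165 - 3801)) = (-35*16)/(sqrt(-1636)) = -560*(-I*sqrt(409)/818) = -(-280)*I*sqrt(409)/409 = 280*I*sqrt(409)/409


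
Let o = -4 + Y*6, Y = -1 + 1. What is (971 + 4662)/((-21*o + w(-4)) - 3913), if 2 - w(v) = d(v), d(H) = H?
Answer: -5633/3823 ≈ -1.4734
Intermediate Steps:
Y = 0
o = -4 (o = -4 + 0*6 = -4 + 0 = -4)
w(v) = 2 - v
(971 + 4662)/((-21*o + w(-4)) - 3913) = (971 + 4662)/((-21*(-4) + (2 - 1*(-4))) - 3913) = 5633/((84 + (2 + 4)) - 3913) = 5633/((84 + 6) - 3913) = 5633/(90 - 3913) = 5633/(-3823) = 5633*(-1/3823) = -5633/3823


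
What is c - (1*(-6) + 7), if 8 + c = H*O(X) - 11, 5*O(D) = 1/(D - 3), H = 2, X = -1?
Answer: -201/10 ≈ -20.100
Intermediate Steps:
O(D) = 1/(5*(-3 + D)) (O(D) = 1/(5*(D - 3)) = 1/(5*(-3 + D)))
c = -191/10 (c = -8 + (2*(1/(5*(-3 - 1))) - 11) = -8 + (2*((⅕)/(-4)) - 11) = -8 + (2*((⅕)*(-¼)) - 11) = -8 + (2*(-1/20) - 11) = -8 + (-⅒ - 11) = -8 - 111/10 = -191/10 ≈ -19.100)
c - (1*(-6) + 7) = -191/10 - (1*(-6) + 7) = -191/10 - (-6 + 7) = -191/10 - 1*1 = -191/10 - 1 = -201/10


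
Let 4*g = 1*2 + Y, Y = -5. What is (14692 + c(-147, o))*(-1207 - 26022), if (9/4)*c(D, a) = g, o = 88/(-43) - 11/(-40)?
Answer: -1200118175/3 ≈ -4.0004e+8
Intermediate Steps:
g = -3/4 (g = (1*2 - 5)/4 = (2 - 5)/4 = (1/4)*(-3) = -3/4 ≈ -0.75000)
o = -3047/1720 (o = 88*(-1/43) - 11*(-1/40) = -88/43 + 11/40 = -3047/1720 ≈ -1.7715)
c(D, a) = -1/3 (c(D, a) = (4/9)*(-3/4) = -1/3)
(14692 + c(-147, o))*(-1207 - 26022) = (14692 - 1/3)*(-1207 - 26022) = (44075/3)*(-27229) = -1200118175/3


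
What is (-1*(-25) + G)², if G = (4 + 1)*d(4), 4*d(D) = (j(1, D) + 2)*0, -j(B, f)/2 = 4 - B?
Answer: 625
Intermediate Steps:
j(B, f) = -8 + 2*B (j(B, f) = -2*(4 - B) = -8 + 2*B)
d(D) = 0 (d(D) = (((-8 + 2*1) + 2)*0)/4 = (((-8 + 2) + 2)*0)/4 = ((-6 + 2)*0)/4 = (-4*0)/4 = (¼)*0 = 0)
G = 0 (G = (4 + 1)*0 = 5*0 = 0)
(-1*(-25) + G)² = (-1*(-25) + 0)² = (25 + 0)² = 25² = 625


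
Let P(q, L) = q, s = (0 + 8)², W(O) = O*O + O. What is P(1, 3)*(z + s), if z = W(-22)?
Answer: 526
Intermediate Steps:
W(O) = O + O² (W(O) = O² + O = O + O²)
z = 462 (z = -22*(1 - 22) = -22*(-21) = 462)
s = 64 (s = 8² = 64)
P(1, 3)*(z + s) = 1*(462 + 64) = 1*526 = 526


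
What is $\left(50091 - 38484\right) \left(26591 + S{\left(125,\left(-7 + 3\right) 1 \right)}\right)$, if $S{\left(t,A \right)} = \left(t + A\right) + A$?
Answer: $309999756$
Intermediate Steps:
$S{\left(t,A \right)} = t + 2 A$ ($S{\left(t,A \right)} = \left(A + t\right) + A = t + 2 A$)
$\left(50091 - 38484\right) \left(26591 + S{\left(125,\left(-7 + 3\right) 1 \right)}\right) = \left(50091 - 38484\right) \left(26591 + \left(125 + 2 \left(-7 + 3\right) 1\right)\right) = 11607 \left(26591 + \left(125 + 2 \left(\left(-4\right) 1\right)\right)\right) = 11607 \left(26591 + \left(125 + 2 \left(-4\right)\right)\right) = 11607 \left(26591 + \left(125 - 8\right)\right) = 11607 \left(26591 + 117\right) = 11607 \cdot 26708 = 309999756$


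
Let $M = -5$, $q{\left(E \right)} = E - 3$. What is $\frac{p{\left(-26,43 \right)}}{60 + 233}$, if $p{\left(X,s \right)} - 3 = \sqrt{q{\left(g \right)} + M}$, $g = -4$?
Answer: $\frac{3}{293} + \frac{2 i \sqrt{3}}{293} \approx 0.010239 + 0.011823 i$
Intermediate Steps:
$q{\left(E \right)} = -3 + E$ ($q{\left(E \right)} = E - 3 = -3 + E$)
$p{\left(X,s \right)} = 3 + 2 i \sqrt{3}$ ($p{\left(X,s \right)} = 3 + \sqrt{\left(-3 - 4\right) - 5} = 3 + \sqrt{-7 - 5} = 3 + \sqrt{-12} = 3 + 2 i \sqrt{3}$)
$\frac{p{\left(-26,43 \right)}}{60 + 233} = \frac{3 + 2 i \sqrt{3}}{60 + 233} = \frac{3 + 2 i \sqrt{3}}{293} = \left(3 + 2 i \sqrt{3}\right) \frac{1}{293} = \frac{3}{293} + \frac{2 i \sqrt{3}}{293}$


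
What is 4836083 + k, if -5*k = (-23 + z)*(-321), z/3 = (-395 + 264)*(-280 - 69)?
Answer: 68200429/5 ≈ 1.3640e+7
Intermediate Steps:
z = 137157 (z = 3*((-395 + 264)*(-280 - 69)) = 3*(-131*(-349)) = 3*45719 = 137157)
k = 44020014/5 (k = -(-23 + 137157)*(-321)/5 = -137134*(-321)/5 = -⅕*(-44020014) = 44020014/5 ≈ 8.8040e+6)
4836083 + k = 4836083 + 44020014/5 = 68200429/5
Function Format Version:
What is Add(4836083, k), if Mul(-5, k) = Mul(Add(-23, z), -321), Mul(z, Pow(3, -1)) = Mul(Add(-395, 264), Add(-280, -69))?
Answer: Rational(68200429, 5) ≈ 1.3640e+7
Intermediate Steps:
z = 137157 (z = Mul(3, Mul(Add(-395, 264), Add(-280, -69))) = Mul(3, Mul(-131, -349)) = Mul(3, 45719) = 137157)
k = Rational(44020014, 5) (k = Mul(Rational(-1, 5), Mul(Add(-23, 137157), -321)) = Mul(Rational(-1, 5), Mul(137134, -321)) = Mul(Rational(-1, 5), -44020014) = Rational(44020014, 5) ≈ 8.8040e+6)
Add(4836083, k) = Add(4836083, Rational(44020014, 5)) = Rational(68200429, 5)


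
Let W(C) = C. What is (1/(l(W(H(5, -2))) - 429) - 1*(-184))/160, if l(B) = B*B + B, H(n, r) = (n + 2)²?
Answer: 74373/64672 ≈ 1.1500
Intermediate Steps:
H(n, r) = (2 + n)²
l(B) = B + B² (l(B) = B² + B = B + B²)
(1/(l(W(H(5, -2))) - 429) - 1*(-184))/160 = (1/((2 + 5)²*(1 + (2 + 5)²) - 429) - 1*(-184))/160 = (1/(7²*(1 + 7²) - 429) + 184)*(1/160) = (1/(49*(1 + 49) - 429) + 184)*(1/160) = (1/(49*50 - 429) + 184)*(1/160) = (1/(2450 - 429) + 184)*(1/160) = (1/2021 + 184)*(1/160) = (371865/2021)*(1/160) = 74373/64672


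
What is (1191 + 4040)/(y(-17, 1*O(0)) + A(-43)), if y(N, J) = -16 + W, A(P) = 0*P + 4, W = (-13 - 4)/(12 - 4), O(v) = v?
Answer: -41848/113 ≈ -370.34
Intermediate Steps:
W = -17/8 ≈ -2.1250
A(P) = 4 (A(P) = 0 + 4 = 4)
y(N, J) = -145/8 (y(N, J) = -16 - 17/8 = -145/8)
(1191 + 4040)/(y(-17, 1*O(0)) + A(-43)) = (1191 + 4040)/(-145/8 + 4) = 5231/(-113/8) = 5231*(-8/113) = -41848/113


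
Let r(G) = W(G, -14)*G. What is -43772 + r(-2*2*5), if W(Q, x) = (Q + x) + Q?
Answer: -42692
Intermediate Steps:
W(Q, x) = x + 2*Q
r(G) = G*(-14 + 2*G) (r(G) = (-14 + 2*G)*G = G*(-14 + 2*G))
-43772 + r(-2*2*5) = -43772 + 2*(-2*2*5)*(-7 - 2*2*5) = -43772 + 2*(-4*5)*(-7 - 4*5) = -43772 + 2*(-20)*(-7 - 20) = -43772 + 2*(-20)*(-27) = -43772 + 1080 = -42692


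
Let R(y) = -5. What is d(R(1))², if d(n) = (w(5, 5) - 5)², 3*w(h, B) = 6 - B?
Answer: 38416/81 ≈ 474.27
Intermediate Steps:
w(h, B) = 2 - B/3 (w(h, B) = (6 - B)/3 = 2 - B/3)
d(n) = 196/9 (d(n) = ((2 - ⅓*5) - 5)² = ((2 - 5/3) - 5)² = (⅓ - 5)² = (-14/3)² = 196/9)
d(R(1))² = (196/9)² = 38416/81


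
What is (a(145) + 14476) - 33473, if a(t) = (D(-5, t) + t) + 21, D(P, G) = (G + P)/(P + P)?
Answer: -18845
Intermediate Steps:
D(P, G) = (G + P)/(2*P) (D(P, G) = (G + P)/((2*P)) = (G + P)*(1/(2*P)) = (G + P)/(2*P))
a(t) = 43/2 + 9*t/10 (a(t) = ((1/2)*(t - 5)/(-5) + t) + 21 = ((1/2)*(-1/5)*(-5 + t) + t) + 21 = ((1/2 - t/10) + t) + 21 = (1/2 + 9*t/10) + 21 = 43/2 + 9*t/10)
(a(145) + 14476) - 33473 = ((43/2 + (9/10)*145) + 14476) - 33473 = ((43/2 + 261/2) + 14476) - 33473 = (152 + 14476) - 33473 = 14628 - 33473 = -18845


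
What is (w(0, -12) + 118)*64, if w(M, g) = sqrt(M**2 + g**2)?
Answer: 8320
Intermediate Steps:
(w(0, -12) + 118)*64 = (sqrt(0**2 + (-12)**2) + 118)*64 = (sqrt(0 + 144) + 118)*64 = (sqrt(144) + 118)*64 = (12 + 118)*64 = 130*64 = 8320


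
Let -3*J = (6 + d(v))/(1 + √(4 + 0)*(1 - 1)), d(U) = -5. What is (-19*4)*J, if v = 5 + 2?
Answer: 76/3 ≈ 25.333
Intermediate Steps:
v = 7
J = -⅓ (J = -(6 - 5)/(3*(1 + √(4 + 0)*(1 - 1))) = -1/(3*(1 + √4*0)) = -1/(3*(1 + 2*0)) = -1/(3*(1 + 0)) = -1/(3*1) = -1/3 = -⅓*1 = -⅓ ≈ -0.33333)
(-19*4)*J = -19*4*(-⅓) = -76*(-⅓) = 76/3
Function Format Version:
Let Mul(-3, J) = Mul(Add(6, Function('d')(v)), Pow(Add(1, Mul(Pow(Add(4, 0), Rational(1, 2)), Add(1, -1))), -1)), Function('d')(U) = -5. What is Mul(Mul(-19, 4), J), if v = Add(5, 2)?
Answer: Rational(76, 3) ≈ 25.333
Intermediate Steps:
v = 7
J = Rational(-1, 3) (J = Mul(Rational(-1, 3), Mul(Add(6, -5), Pow(Add(1, Mul(Pow(Add(4, 0), Rational(1, 2)), Add(1, -1))), -1))) = Mul(Rational(-1, 3), Mul(1, Pow(Add(1, Mul(Pow(4, Rational(1, 2)), 0)), -1))) = Mul(Rational(-1, 3), Mul(1, Pow(Add(1, Mul(2, 0)), -1))) = Mul(Rational(-1, 3), Mul(1, Pow(Add(1, 0), -1))) = Mul(Rational(-1, 3), Mul(1, Pow(1, -1))) = Mul(Rational(-1, 3), Mul(1, 1)) = Mul(Rational(-1, 3), 1) = Rational(-1, 3) ≈ -0.33333)
Mul(Mul(-19, 4), J) = Mul(Mul(-19, 4), Rational(-1, 3)) = Mul(-76, Rational(-1, 3)) = Rational(76, 3)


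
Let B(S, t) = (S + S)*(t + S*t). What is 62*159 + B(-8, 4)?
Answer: 10306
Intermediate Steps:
B(S, t) = 2*S*(t + S*t) (B(S, t) = (2*S)*(t + S*t) = 2*S*(t + S*t))
62*159 + B(-8, 4) = 62*159 + 2*(-8)*4*(1 - 8) = 9858 + 2*(-8)*4*(-7) = 9858 + 448 = 10306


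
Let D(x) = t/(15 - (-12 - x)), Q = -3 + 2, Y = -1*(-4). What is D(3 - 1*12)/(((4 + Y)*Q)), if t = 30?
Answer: -5/24 ≈ -0.20833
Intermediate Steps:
Y = 4
Q = -1
D(x) = 30/(27 + x) (D(x) = 30/(15 - (-12 - x)) = 30/(15 + (12 + x)) = 30/(27 + x))
D(3 - 1*12)/(((4 + Y)*Q)) = (30/(27 + (3 - 1*12)))/(((4 + 4)*(-1))) = (30/(27 + (3 - 12)))/((8*(-1))) = (30/(27 - 9))/(-8) = (30/18)*(-⅛) = (30*(1/18))*(-⅛) = (5/3)*(-⅛) = -5/24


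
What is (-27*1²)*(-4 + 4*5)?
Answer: -432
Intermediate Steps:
(-27*1²)*(-4 + 4*5) = (-27*1)*(-4 + 20) = -27*16 = -432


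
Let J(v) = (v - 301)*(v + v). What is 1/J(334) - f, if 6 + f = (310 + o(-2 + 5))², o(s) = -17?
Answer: -1892323091/22044 ≈ -85843.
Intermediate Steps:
J(v) = 2*v*(-301 + v) (J(v) = (-301 + v)*(2*v) = 2*v*(-301 + v))
f = 85843 (f = -6 + (310 - 17)² = -6 + 293² = -6 + 85849 = 85843)
1/J(334) - f = 1/(2*334*(-301 + 334)) - 1*85843 = 1/(2*334*33) - 85843 = 1/22044 - 85843 = -1892323091/22044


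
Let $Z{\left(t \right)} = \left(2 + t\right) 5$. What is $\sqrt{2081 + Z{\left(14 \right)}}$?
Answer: $\sqrt{2161} \approx 46.487$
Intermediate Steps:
$Z{\left(t \right)} = 10 + 5 t$
$\sqrt{2081 + Z{\left(14 \right)}} = \sqrt{2081 + \left(10 + 5 \cdot 14\right)} = \sqrt{2081 + \left(10 + 70\right)} = \sqrt{2081 + 80} = \sqrt{2161}$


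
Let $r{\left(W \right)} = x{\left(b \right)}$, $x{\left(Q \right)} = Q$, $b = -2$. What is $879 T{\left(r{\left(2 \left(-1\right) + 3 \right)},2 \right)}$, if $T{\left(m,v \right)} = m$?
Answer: $-1758$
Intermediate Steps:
$r{\left(W \right)} = -2$
$879 T{\left(r{\left(2 \left(-1\right) + 3 \right)},2 \right)} = 879 \left(-2\right) = -1758$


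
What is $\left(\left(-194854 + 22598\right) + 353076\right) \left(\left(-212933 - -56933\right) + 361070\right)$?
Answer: $37080757400$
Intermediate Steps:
$\left(\left(-194854 + 22598\right) + 353076\right) \left(\left(-212933 - -56933\right) + 361070\right) = \left(-172256 + 353076\right) \left(\left(-212933 + 56933\right) + 361070\right) = 180820 \left(-156000 + 361070\right) = 180820 \cdot 205070 = 37080757400$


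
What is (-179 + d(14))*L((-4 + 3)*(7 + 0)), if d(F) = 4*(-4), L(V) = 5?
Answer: -975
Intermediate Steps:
d(F) = -16
(-179 + d(14))*L((-4 + 3)*(7 + 0)) = (-179 - 16)*5 = -195*5 = -975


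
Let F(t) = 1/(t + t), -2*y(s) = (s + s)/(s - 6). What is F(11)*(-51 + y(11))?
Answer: -133/55 ≈ -2.4182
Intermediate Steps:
y(s) = -s/(-6 + s) (y(s) = -(s + s)/(2*(s - 6)) = -2*s/(2*(-6 + s)) = -s/(-6 + s))
F(t) = 1/(2*t)
F(11)*(-51 + y(11)) = ((½)/11)*(-51 - 1*11/(-6 + 11)) = ((½)*(1/11))*(-51 - 1*11/5) = (-51 - 1*11*⅕)/22 = (-51 - 11/5)/22 = (1/22)*(-266/5) = -133/55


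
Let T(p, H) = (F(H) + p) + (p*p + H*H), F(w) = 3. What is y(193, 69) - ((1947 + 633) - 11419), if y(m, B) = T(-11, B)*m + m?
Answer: 949714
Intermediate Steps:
T(p, H) = 3 + p + H² + p² (T(p, H) = (3 + p) + (p*p + H*H) = (3 + p) + (p² + H²) = (3 + p) + (H² + p²) = 3 + p + H² + p²)
y(m, B) = m + m*(113 + B²) (y(m, B) = (3 - 11 + B² + (-11)²)*m + m = (3 - 11 + B² + 121)*m + m = (113 + B²)*m + m = m*(113 + B²) + m = m + m*(113 + B²))
y(193, 69) - ((1947 + 633) - 11419) = 193*(114 + 69²) - ((1947 + 633) - 11419) = 193*(114 + 4761) - (2580 - 11419) = 193*4875 - 1*(-8839) = 940875 + 8839 = 949714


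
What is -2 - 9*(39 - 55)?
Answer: 142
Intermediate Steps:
-2 - 9*(39 - 55) = -2 - 9*(-16) = -2 + 144 = 142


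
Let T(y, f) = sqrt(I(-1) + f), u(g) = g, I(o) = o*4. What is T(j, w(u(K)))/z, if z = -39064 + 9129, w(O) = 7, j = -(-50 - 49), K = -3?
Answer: -sqrt(3)/29935 ≈ -5.7860e-5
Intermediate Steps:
I(o) = 4*o
j = 99 (j = -1*(-99) = 99)
T(y, f) = sqrt(-4 + f) (T(y, f) = sqrt(4*(-1) + f) = sqrt(-4 + f))
z = -29935
T(j, w(u(K)))/z = sqrt(-4 + 7)/(-29935) = sqrt(3)*(-1/29935) = -sqrt(3)/29935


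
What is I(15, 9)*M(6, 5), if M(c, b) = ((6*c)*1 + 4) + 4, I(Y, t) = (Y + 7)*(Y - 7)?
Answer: 7744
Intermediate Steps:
I(Y, t) = (-7 + Y)*(7 + Y) (I(Y, t) = (7 + Y)*(-7 + Y) = (-7 + Y)*(7 + Y))
M(c, b) = 8 + 6*c (M(c, b) = (6*c + 4) + 4 = (4 + 6*c) + 4 = 8 + 6*c)
I(15, 9)*M(6, 5) = (-49 + 15²)*(8 + 6*6) = (-49 + 225)*(8 + 36) = 176*44 = 7744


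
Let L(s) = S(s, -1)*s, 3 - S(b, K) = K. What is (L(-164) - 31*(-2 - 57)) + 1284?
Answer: 2457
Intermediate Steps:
S(b, K) = 3 - K
L(s) = 4*s (L(s) = (3 - 1*(-1))*s = (3 + 1)*s = 4*s)
(L(-164) - 31*(-2 - 57)) + 1284 = (4*(-164) - 31*(-2 - 57)) + 1284 = (-656 - 31*(-59)) + 1284 = (-656 + 1829) + 1284 = 1173 + 1284 = 2457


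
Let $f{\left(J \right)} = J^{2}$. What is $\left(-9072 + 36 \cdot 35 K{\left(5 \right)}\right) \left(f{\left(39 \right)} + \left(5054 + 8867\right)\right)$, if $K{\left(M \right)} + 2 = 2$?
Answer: $-140089824$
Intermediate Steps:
$K{\left(M \right)} = 0$ ($K{\left(M \right)} = -2 + 2 = 0$)
$\left(-9072 + 36 \cdot 35 K{\left(5 \right)}\right) \left(f{\left(39 \right)} + \left(5054 + 8867\right)\right) = \left(-9072 + 36 \cdot 35 \cdot 0\right) \left(39^{2} + \left(5054 + 8867\right)\right) = \left(-9072 + 1260 \cdot 0\right) \left(1521 + 13921\right) = \left(-9072 + 0\right) 15442 = \left(-9072\right) 15442 = -140089824$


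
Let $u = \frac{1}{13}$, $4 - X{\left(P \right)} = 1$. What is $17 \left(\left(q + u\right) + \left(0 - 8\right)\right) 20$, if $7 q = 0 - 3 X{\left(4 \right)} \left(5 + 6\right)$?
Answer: $- \frac{682720}{91} \approx -7502.4$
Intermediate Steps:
$X{\left(P \right)} = 3$ ($X{\left(P \right)} = 4 - 1 = 3$)
$u = \frac{1}{13} \approx 0.076923$
$q = - \frac{99}{7}$ ($q = \frac{0 - 3 \cdot 3 \left(5 + 6\right)}{7} = \frac{0 - 3 \cdot 3 \cdot 11}{7} = \frac{0 - 99}{7} = \frac{1}{7} \left(-99\right) = - \frac{99}{7} \approx -14.143$)
$17 \left(\left(q + u\right) + \left(0 - 8\right)\right) 20 = 17 \left(\left(- \frac{99}{7} + \frac{1}{13}\right) + \left(0 - 8\right)\right) 20 = 17 \left(- \frac{1280}{91} + \left(0 - 8\right)\right) 20 = 17 \left(- \frac{1280}{91} - 8\right) 20 = 17 \left(- \frac{2008}{91}\right) 20 = \left(- \frac{34136}{91}\right) 20 = - \frac{682720}{91}$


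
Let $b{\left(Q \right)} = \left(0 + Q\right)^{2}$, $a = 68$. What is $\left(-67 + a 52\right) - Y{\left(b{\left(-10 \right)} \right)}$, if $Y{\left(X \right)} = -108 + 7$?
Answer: $3570$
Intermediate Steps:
$b{\left(Q \right)} = Q^{2}$
$Y{\left(X \right)} = -101$
$\left(-67 + a 52\right) - Y{\left(b{\left(-10 \right)} \right)} = \left(-67 + 68 \cdot 52\right) - -101 = \left(-67 + 3536\right) + 101 = 3469 + 101 = 3570$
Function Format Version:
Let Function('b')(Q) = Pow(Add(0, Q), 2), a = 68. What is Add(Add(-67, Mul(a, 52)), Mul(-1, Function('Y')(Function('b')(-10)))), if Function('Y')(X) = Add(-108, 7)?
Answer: 3570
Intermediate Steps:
Function('b')(Q) = Pow(Q, 2)
Function('Y')(X) = -101
Add(Add(-67, Mul(a, 52)), Mul(-1, Function('Y')(Function('b')(-10)))) = Add(Add(-67, Mul(68, 52)), Mul(-1, -101)) = Add(Add(-67, 3536), 101) = Add(3469, 101) = 3570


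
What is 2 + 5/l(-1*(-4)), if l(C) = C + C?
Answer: 21/8 ≈ 2.6250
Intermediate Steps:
l(C) = 2*C
2 + 5/l(-1*(-4)) = 2 + 5/((2*(-1*(-4)))) = 2 + 5/((2*4)) = 2 + 5/8 = 21/8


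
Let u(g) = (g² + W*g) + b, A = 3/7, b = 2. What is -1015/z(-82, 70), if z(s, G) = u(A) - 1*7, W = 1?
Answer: 9947/43 ≈ 231.33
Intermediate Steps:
A = 3/7 (A = 3*(⅐) = 3/7 ≈ 0.42857)
u(g) = 2 + g + g² (u(g) = (g² + 1*g) + 2 = (g² + g) + 2 = (g + g²) + 2 = 2 + g + g²)
z(s, G) = -215/49 (z(s, G) = (2 + 3/7 + (3/7)²) - 1*7 = (2 + 3/7 + 9/49) - 7 = 128/49 - 7 = -215/49)
-1015/z(-82, 70) = -1015/(-215/49) = -1015*(-49/215) = 9947/43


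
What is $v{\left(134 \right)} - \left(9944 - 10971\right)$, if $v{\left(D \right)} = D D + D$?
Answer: $19117$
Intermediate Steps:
$v{\left(D \right)} = D + D^{2}$ ($v{\left(D \right)} = D^{2} + D = D + D^{2}$)
$v{\left(134 \right)} - \left(9944 - 10971\right) = 134 \left(1 + 134\right) - \left(9944 - 10971\right) = 134 \cdot 135 - -1027 = 18090 + 1027 = 19117$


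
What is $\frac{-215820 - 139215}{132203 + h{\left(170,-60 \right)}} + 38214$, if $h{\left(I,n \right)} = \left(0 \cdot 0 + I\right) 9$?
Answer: $\frac{5110117827}{133733} \approx 38211.0$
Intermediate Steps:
$h{\left(I,n \right)} = 9 I$ ($h{\left(I,n \right)} = \left(0 + I\right) 9 = I 9 = 9 I$)
$\frac{-215820 - 139215}{132203 + h{\left(170,-60 \right)}} + 38214 = \frac{-215820 - 139215}{132203 + 9 \cdot 170} + 38214 = - \frac{355035}{132203 + 1530} + 38214 = - \frac{355035}{133733} + 38214 = \frac{5110117827}{133733}$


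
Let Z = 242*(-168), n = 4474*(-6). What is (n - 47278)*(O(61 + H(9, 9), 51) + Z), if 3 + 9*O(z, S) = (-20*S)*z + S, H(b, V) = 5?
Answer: 10702623824/3 ≈ 3.5675e+9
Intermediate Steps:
n = -26844
Z = -40656
O(z, S) = -⅓ + S/9 - 20*S*z/9 (O(z, S) = -⅓ + ((-20*S)*z + S)/9 = -⅓ + (-20*S*z + S)/9 = -⅓ + (S - 20*S*z)/9 = -⅓ + (S/9 - 20*S*z/9) = -⅓ + S/9 - 20*S*z/9)
(n - 47278)*(O(61 + H(9, 9), 51) + Z) = (-26844 - 47278)*((-⅓ + (⅑)*51 - 20/9*51*(61 + 5)) - 40656) = -74122*((-⅓ + 17/3 - 20/9*51*66) - 40656) = -74122*((-⅓ + 17/3 - 7480) - 40656) = -74122*(-22424/3 - 40656) = -74122*(-144392/3) = 10702623824/3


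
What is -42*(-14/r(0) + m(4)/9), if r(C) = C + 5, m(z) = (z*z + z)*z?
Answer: -3836/15 ≈ -255.73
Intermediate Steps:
m(z) = z*(z + z**2) (m(z) = (z**2 + z)*z = (z + z**2)*z = z*(z + z**2))
r(C) = 5 + C
-42*(-14/r(0) + m(4)/9) = -42*(-14/(5 + 0) + (4**2*(1 + 4))/9) = -42*(-14/5 + (16*5)*(1/9)) = -42*(-14*1/5 + 80*(1/9)) = -42*(-14/5 + 80/9) = -42*274/45 = -3836/15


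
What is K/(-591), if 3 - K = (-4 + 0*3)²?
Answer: 13/591 ≈ 0.021997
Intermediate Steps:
K = -13 (K = 3 - (-4 + 0*3)² = 3 - (-4 + 0)² = 3 - 1*(-4)² = 3 - 1*16 = 3 - 16 = -13)
K/(-591) = -13/(-591) = -13*(-1/591) = 13/591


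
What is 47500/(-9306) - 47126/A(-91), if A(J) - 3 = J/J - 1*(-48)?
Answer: -110256139/120978 ≈ -911.37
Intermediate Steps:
A(J) = 52 (A(J) = 3 + (J/J - 1*(-48)) = 3 + (1 + 48) = 3 + 49 = 52)
47500/(-9306) - 47126/A(-91) = 47500/(-9306) - 47126/52 = 47500*(-1/9306) - 47126*1/52 = -23750/4653 - 23563/26 = -110256139/120978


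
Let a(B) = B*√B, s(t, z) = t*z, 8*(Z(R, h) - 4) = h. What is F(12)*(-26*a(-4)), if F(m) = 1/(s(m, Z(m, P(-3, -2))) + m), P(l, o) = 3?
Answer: 416*I/129 ≈ 3.2248*I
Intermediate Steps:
Z(R, h) = 4 + h/8
a(B) = B^(3/2)
F(m) = 8/(43*m) (F(m) = 1/(m*(4 + (⅛)*3) + m) = 1/(m*(4 + 3/8) + m) = 1/(m*(35/8) + m) = 1/(35*m/8 + m) = 1/(43*m/8) = 8/(43*m))
F(12)*(-26*a(-4)) = ((8/43)/12)*(-(-208)*I) = ((8/43)*(1/12))*(-(-208)*I) = 2*(208*I)/129 = 416*I/129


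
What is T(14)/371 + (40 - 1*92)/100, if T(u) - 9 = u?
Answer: -4248/9275 ≈ -0.45801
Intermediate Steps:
T(u) = 9 + u
T(14)/371 + (40 - 1*92)/100 = (9 + 14)/371 + (40 - 1*92)/100 = 23*(1/371) + (40 - 92)*(1/100) = 23/371 - 52*1/100 = 23/371 - 13/25 = -4248/9275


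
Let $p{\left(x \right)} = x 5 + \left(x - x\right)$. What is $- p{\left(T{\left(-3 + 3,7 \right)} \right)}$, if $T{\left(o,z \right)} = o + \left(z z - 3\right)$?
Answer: $-230$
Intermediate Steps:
$T{\left(o,z \right)} = -3 + o + z^{2}$ ($T{\left(o,z \right)} = o + \left(z^{2} - 3\right) = o + \left(-3 + z^{2}\right) = -3 + o + z^{2}$)
$p{\left(x \right)} = 5 x$ ($p{\left(x \right)} = 5 x + 0 = 5 x$)
$- p{\left(T{\left(-3 + 3,7 \right)} \right)} = - 5 \left(-3 + \left(-3 + 3\right) + 7^{2}\right) = - 5 \left(-3 + 0 + 49\right) = - 5 \cdot 46 = \left(-1\right) 230 = -230$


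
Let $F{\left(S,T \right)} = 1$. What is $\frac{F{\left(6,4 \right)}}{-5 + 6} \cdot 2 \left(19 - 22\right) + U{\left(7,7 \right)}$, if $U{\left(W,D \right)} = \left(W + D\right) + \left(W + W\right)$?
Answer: $22$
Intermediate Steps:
$U{\left(W,D \right)} = D + 3 W$ ($U{\left(W,D \right)} = \left(D + W\right) + 2 W = D + 3 W$)
$\frac{F{\left(6,4 \right)}}{-5 + 6} \cdot 2 \left(19 - 22\right) + U{\left(7,7 \right)} = \frac{1}{-5 + 6} \cdot 1 \cdot 2 \left(19 - 22\right) + \left(7 + 3 \cdot 7\right) = 1^{-1} \cdot 1 \cdot 2 \left(-3\right) + \left(7 + 21\right) = 1 \cdot 1 \cdot 2 \left(-3\right) + 28 = 1 \cdot 2 \left(-3\right) + 28 = 2 \left(-3\right) + 28 = -6 + 28 = 22$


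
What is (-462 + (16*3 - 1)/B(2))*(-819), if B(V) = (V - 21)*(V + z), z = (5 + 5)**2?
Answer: 244445019/646 ≈ 3.7840e+5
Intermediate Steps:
z = 100 (z = 10**2 = 100)
B(V) = (-21 + V)*(100 + V) (B(V) = (V - 21)*(V + 100) = (-21 + V)*(100 + V))
(-462 + (16*3 - 1)/B(2))*(-819) = (-462 + (16*3 - 1)/(-2100 + 2**2 + 79*2))*(-819) = (-462 + (48 - 1)/(-2100 + 4 + 158))*(-819) = (-462 + 47/(-1938))*(-819) = (-462 + 47*(-1/1938))*(-819) = (-462 - 47/1938)*(-819) = -895403/1938*(-819) = 244445019/646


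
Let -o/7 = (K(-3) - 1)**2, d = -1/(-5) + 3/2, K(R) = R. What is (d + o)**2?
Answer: 1216609/100 ≈ 12166.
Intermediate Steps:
d = 17/10 (d = -1*(-1/5) + 3*(1/2) = 1/5 + 3/2 = 17/10 ≈ 1.7000)
o = -112 (o = -7*(-3 - 1)**2 = -7*(-4)**2 = -7*16 = -112)
(d + o)**2 = (17/10 - 112)**2 = (-1103/10)**2 = 1216609/100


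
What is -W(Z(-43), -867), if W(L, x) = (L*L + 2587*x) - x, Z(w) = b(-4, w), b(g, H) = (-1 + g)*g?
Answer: 2241662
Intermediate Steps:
b(g, H) = g*(-1 + g)
Z(w) = 20 (Z(w) = -4*(-1 - 4) = -4*(-5) = 20)
W(L, x) = L² + 2586*x (W(L, x) = (L² + 2587*x) - x = L² + 2586*x)
-W(Z(-43), -867) = -(20² + 2586*(-867)) = -(400 - 2242062) = -1*(-2241662) = 2241662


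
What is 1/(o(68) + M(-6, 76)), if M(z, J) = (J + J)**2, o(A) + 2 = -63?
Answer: 1/23039 ≈ 4.3405e-5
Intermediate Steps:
o(A) = -65 (o(A) = -2 - 63 = -65)
M(z, J) = 4*J**2 (M(z, J) = (2*J)**2 = 4*J**2)
1/(o(68) + M(-6, 76)) = 1/(-65 + 4*76**2) = 1/(-65 + 4*5776) = 1/(-65 + 23104) = 1/23039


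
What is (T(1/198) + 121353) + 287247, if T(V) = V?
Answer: 80902801/198 ≈ 4.0860e+5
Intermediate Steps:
(T(1/198) + 121353) + 287247 = (1/198 + 121353) + 287247 = 24027895/198 + 287247 = 80902801/198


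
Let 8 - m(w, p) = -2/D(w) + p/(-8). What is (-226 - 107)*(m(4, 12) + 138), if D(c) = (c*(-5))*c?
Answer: -1964367/40 ≈ -49109.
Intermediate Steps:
D(c) = -5*c² (D(c) = (-5*c)*c = -5*c²)
m(w, p) = 8 - 2/(5*w²) + p/8 (m(w, p) = 8 - (-2*(-1/(5*w²)) + p/(-8)) = 8 - (-(-2)/(5*w²) + p*(-⅛)) = 8 - (2/(5*w²) - p/8) = 8 - (-p/8 + 2/(5*w²)) = 8 + (-2/(5*w²) + p/8) = 8 - 2/(5*w²) + p/8)
(-226 - 107)*(m(4, 12) + 138) = (-226 - 107)*((8 - ⅖/4² + (⅛)*12) + 138) = -333*((8 - ⅖*1/16 + 3/2) + 138) = -333*((8 - 1/40 + 3/2) + 138) = -333*(379/40 + 138) = -333*5899/40 = -1964367/40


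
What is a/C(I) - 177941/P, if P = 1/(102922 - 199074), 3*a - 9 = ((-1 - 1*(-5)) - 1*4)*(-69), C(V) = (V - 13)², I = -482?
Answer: 1397408859138601/81675 ≈ 1.7109e+10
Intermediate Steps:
C(V) = (-13 + V)²
a = 3 (a = 3 + (((-1 - 1*(-5)) - 1*4)*(-69))/3 = 3 + (((-1 + 5) - 4)*(-69))/3 = 3 + ((4 - 4)*(-69))/3 = 3 + (0*(-69))/3 = 3 + (⅓)*0 = 3 + 0 = 3)
P = -1/96152 (P = 1/(-96152) = -1/96152 ≈ -1.0400e-5)
a/C(I) - 177941/P = 3/((-13 - 482)²) - 177941/(-1/96152) = 3/((-495)²) - 177941*(-96152) = 3/245025 + 17109383032 = 3*(1/245025) + 17109383032 = 1/81675 + 17109383032 = 1397408859138601/81675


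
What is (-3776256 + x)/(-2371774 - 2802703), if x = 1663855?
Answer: 2112401/5174477 ≈ 0.40823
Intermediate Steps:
(-3776256 + x)/(-2371774 - 2802703) = (-3776256 + 1663855)/(-2371774 - 2802703) = -2112401/(-5174477) = -2112401*(-1/5174477) = 2112401/5174477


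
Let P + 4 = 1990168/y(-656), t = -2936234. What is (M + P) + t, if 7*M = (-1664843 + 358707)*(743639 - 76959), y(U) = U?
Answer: -10200745216767/82 ≈ -1.2440e+11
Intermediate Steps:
M = -124396392640 (M = ((-1664843 + 358707)*(743639 - 76959))/7 = (-1306136*666680)/7 = (⅐)*(-870774748480) = -124396392640)
P = -249099/82 (P = -4 + 1990168/(-656) = -4 + 1990168*(-1/656) = -4 - 248771/82 = -249099/82 ≈ -3037.8)
(M + P) + t = (-124396392640 - 249099/82) - 2936234 = -10200504445579/82 - 2936234 = -10200745216767/82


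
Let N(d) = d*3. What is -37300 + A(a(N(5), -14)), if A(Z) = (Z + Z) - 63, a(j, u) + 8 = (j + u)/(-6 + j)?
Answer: -336409/9 ≈ -37379.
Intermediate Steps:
N(d) = 3*d
a(j, u) = -8 + (j + u)/(-6 + j)
A(Z) = -63 + 2*Z (A(Z) = 2*Z - 63 = -63 + 2*Z)
-37300 + A(a(N(5), -14)) = -37300 + (-63 + 2*((48 - 14 - 21*5)/(-6 + 3*5))) = -37300 + (-63 + 2*((48 - 14 - 7*15)/(-6 + 15))) = -37300 + (-63 + 2*((48 - 14 - 105)/9)) = -37300 + (-63 + 2*((1/9)*(-71))) = -37300 + (-63 + 2*(-71/9)) = -37300 + (-63 - 142/9) = -37300 - 709/9 = -336409/9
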